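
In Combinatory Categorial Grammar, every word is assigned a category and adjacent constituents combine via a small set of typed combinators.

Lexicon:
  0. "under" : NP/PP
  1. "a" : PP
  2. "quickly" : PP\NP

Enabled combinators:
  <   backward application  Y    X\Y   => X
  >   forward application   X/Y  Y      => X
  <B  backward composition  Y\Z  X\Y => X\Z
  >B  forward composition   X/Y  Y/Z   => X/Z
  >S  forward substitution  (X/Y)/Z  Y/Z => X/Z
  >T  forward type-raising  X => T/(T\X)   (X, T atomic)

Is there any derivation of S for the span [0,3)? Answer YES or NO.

NP/PP PP PP\NP
CKY chart[0,3] = {N/(N\PP), NP/(NP\PP), PP, PP/(PP\PP), S/(S\PP)}; S ∉ chart

NO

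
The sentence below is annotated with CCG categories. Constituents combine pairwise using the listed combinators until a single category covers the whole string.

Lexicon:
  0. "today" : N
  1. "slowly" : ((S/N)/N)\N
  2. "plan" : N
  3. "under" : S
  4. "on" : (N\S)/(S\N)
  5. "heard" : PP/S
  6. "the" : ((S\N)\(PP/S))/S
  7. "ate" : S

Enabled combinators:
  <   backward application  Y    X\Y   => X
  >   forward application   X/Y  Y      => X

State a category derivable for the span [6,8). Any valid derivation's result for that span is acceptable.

[0,8] S   >
  [0,3] S/N   >
    [0,2] (S/N)/N   <
      [0,1] "today" : N
      [1,2] "slowly" : ((S/N)/N)\N
    [2,3] "plan" : N
  [3,8] N   <
    [3,4] "under" : S
    [4,8] N\S   >
      [4,5] "on" : (N\S)/(S\N)
      [5,8] S\N   <
        [5,6] "heard" : PP/S
        [6,8] (S\N)\(PP/S)   >
          [6,7] "the" : ((S\N)\(PP/S))/S
          [7,8] "ate" : S

(S\N)\(PP/S)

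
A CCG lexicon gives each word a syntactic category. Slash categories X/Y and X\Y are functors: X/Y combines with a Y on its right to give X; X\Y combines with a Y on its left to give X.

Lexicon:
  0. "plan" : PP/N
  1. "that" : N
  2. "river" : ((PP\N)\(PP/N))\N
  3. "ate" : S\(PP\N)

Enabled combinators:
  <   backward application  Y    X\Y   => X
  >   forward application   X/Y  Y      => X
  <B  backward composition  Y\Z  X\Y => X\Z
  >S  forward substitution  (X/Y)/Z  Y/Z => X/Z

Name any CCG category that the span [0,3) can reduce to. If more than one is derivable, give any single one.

PP\N

[0,4] S   <
  [0,3] PP\N   <
    [0,1] "plan" : PP/N
    [1,3] (PP\N)\(PP/N)   <
      [1,2] "that" : N
      [2,3] "river" : ((PP\N)\(PP/N))\N
  [3,4] "ate" : S\(PP\N)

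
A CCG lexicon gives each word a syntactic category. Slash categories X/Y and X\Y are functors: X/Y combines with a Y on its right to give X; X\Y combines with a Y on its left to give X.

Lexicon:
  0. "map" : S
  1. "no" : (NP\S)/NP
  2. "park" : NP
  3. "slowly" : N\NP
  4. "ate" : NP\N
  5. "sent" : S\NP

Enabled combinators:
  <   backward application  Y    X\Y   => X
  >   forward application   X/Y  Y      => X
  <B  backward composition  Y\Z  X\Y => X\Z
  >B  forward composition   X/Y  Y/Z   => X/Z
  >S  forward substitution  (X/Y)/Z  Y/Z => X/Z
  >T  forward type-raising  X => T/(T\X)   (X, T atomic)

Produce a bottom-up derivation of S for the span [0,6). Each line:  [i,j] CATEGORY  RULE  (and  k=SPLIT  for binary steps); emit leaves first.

[0,1] S  lex  "map"
[1,2] (NP\S)/NP  lex  "no"
[2,3] NP  lex  "park"
[1,3] NP\S  >  k=2
[3,4] N\NP  lex  "slowly"
[1,4] N\S  <B  k=3
[0,4] N  <  k=1
[4,5] NP\N  lex  "ate"
[5,6] S\NP  lex  "sent"
[4,6] S\N  <B  k=5
[0,6] S  <  k=4

[0,6] S   <
  [0,4] N   <
    [0,1] "map" : S
    [1,4] N\S   <B
      [1,3] NP\S   >
        [1,2] "no" : (NP\S)/NP
        [2,3] "park" : NP
      [3,4] "slowly" : N\NP
  [4,6] S\N   <B
    [4,5] "ate" : NP\N
    [5,6] "sent" : S\NP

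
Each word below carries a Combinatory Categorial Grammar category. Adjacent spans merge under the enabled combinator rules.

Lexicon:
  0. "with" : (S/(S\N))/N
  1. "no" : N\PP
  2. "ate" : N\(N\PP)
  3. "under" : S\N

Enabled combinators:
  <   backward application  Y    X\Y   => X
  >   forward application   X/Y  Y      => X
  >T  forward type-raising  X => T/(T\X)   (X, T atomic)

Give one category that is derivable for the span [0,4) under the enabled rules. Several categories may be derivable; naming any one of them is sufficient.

[0,4] S   >
  [0,3] S/(S\N)   >
    [0,1] "with" : (S/(S\N))/N
    [1,3] N   <
      [1,2] "no" : N\PP
      [2,3] "ate" : N\(N\PP)
  [3,4] "under" : S\N

S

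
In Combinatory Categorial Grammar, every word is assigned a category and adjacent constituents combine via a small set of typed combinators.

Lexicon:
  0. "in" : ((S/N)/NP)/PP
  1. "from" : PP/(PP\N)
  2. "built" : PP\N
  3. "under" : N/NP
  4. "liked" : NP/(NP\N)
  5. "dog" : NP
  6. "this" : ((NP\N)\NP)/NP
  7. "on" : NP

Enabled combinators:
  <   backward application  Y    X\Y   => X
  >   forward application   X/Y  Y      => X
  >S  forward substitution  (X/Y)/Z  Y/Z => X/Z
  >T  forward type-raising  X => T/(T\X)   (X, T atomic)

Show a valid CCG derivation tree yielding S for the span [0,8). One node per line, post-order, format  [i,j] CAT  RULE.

[0,8] S   >
  [0,4] S/NP   >S
    [0,3] (S/N)/NP   >
      [0,1] "in" : ((S/N)/NP)/PP
      [1,3] PP   >
        [1,2] "from" : PP/(PP\N)
        [2,3] "built" : PP\N
    [3,4] "under" : N/NP
  [4,8] NP   >
    [4,5] "liked" : NP/(NP\N)
    [5,8] NP\N   <
      [5,6] "dog" : NP
      [6,8] (NP\N)\NP   >
        [6,7] "this" : ((NP\N)\NP)/NP
        [7,8] "on" : NP

[0,1] ((S/N)/NP)/PP  lex  "in"
[1,2] PP/(PP\N)  lex  "from"
[2,3] PP\N  lex  "built"
[1,3] PP  >  k=2
[0,3] (S/N)/NP  >  k=1
[3,4] N/NP  lex  "under"
[0,4] S/NP  >S  k=3
[4,5] NP/(NP\N)  lex  "liked"
[5,6] NP  lex  "dog"
[6,7] ((NP\N)\NP)/NP  lex  "this"
[7,8] NP  lex  "on"
[6,8] (NP\N)\NP  >  k=7
[5,8] NP\N  <  k=6
[4,8] NP  >  k=5
[0,8] S  >  k=4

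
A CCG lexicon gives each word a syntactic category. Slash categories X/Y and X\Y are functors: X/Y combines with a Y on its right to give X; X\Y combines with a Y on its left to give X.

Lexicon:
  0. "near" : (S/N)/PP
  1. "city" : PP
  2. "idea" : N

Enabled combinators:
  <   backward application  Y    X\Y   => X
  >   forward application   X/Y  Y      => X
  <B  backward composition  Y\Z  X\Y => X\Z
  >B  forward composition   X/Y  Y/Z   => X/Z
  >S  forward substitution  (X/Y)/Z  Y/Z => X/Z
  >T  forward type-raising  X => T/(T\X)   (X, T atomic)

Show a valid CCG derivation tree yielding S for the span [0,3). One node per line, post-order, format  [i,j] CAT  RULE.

[0,3] S   >
  [0,2] S/N   >
    [0,1] "near" : (S/N)/PP
    [1,2] "city" : PP
  [2,3] "idea" : N

[0,1] (S/N)/PP  lex  "near"
[1,2] PP  lex  "city"
[0,2] S/N  >  k=1
[2,3] N  lex  "idea"
[0,3] S  >  k=2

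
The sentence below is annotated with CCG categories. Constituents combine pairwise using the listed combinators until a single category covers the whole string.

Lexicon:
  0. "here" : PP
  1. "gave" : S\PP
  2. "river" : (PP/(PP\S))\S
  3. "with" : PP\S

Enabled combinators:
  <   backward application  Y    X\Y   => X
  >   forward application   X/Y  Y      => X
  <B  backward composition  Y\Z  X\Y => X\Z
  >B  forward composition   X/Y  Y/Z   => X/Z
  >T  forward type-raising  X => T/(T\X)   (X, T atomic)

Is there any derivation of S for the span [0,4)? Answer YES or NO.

NO

PP S\PP (PP/(PP\S))\S PP\S
CKY chart[0,4] = {N/(N\PP), NP/(NP\PP), PP, PP/(PP\PP), S/(S\PP)}; S ∉ chart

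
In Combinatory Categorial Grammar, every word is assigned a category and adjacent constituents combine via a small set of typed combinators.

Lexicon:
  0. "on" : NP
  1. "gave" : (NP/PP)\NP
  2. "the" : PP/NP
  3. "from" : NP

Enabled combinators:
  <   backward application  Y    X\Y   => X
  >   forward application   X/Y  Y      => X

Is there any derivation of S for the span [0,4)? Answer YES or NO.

NP (NP/PP)\NP PP/NP NP
CKY chart[0,4] = {NP}; S ∉ chart

NO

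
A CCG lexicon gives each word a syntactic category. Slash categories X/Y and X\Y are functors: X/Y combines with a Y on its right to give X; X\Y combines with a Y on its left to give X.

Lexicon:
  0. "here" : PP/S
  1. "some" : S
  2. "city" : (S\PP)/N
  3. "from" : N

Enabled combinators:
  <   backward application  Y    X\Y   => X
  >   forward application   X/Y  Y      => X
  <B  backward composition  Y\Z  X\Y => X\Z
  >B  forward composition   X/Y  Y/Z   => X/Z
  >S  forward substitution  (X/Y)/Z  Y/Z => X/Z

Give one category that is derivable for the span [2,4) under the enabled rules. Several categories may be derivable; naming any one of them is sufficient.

[0,4] S   <
  [0,2] PP   >
    [0,1] "here" : PP/S
    [1,2] "some" : S
  [2,4] S\PP   >
    [2,3] "city" : (S\PP)/N
    [3,4] "from" : N

S\PP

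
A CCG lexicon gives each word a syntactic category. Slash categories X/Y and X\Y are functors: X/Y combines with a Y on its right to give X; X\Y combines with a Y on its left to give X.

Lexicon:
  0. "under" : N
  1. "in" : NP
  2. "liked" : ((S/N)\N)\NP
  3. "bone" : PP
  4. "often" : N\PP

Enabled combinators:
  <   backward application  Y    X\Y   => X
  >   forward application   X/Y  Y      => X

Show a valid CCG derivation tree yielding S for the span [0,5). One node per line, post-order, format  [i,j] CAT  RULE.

[0,1] N  lex  "under"
[1,2] NP  lex  "in"
[2,3] ((S/N)\N)\NP  lex  "liked"
[1,3] (S/N)\N  <  k=2
[0,3] S/N  <  k=1
[3,4] PP  lex  "bone"
[4,5] N\PP  lex  "often"
[3,5] N  <  k=4
[0,5] S  >  k=3

[0,5] S   >
  [0,3] S/N   <
    [0,1] "under" : N
    [1,3] (S/N)\N   <
      [1,2] "in" : NP
      [2,3] "liked" : ((S/N)\N)\NP
  [3,5] N   <
    [3,4] "bone" : PP
    [4,5] "often" : N\PP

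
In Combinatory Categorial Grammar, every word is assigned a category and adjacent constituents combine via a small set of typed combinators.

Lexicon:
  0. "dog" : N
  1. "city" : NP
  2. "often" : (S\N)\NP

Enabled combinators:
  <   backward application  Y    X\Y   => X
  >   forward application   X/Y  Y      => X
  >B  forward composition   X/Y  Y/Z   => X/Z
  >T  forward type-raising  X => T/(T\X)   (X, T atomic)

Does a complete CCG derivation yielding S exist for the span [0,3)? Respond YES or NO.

[0,3] S   <
  [0,1] "dog" : N
  [1,3] S\N   <
    [1,2] "city" : NP
    [2,3] "often" : (S\N)\NP

YES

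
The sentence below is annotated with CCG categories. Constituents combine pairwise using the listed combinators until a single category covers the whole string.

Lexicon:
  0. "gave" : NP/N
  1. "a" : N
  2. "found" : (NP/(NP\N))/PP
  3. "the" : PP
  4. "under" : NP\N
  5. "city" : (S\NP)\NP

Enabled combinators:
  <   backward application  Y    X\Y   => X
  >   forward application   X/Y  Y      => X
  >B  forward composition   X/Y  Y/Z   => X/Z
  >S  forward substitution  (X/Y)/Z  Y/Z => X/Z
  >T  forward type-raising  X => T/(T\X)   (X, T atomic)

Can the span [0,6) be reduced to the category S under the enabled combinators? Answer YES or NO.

YES

[0,6] S   <
  [0,2] NP   >
    [0,1] "gave" : NP/N
    [1,2] "a" : N
  [2,6] S\NP   <
    [2,5] NP   >
      [2,4] NP/(NP\N)   >
        [2,3] "found" : (NP/(NP\N))/PP
        [3,4] "the" : PP
      [4,5] "under" : NP\N
    [5,6] "city" : (S\NP)\NP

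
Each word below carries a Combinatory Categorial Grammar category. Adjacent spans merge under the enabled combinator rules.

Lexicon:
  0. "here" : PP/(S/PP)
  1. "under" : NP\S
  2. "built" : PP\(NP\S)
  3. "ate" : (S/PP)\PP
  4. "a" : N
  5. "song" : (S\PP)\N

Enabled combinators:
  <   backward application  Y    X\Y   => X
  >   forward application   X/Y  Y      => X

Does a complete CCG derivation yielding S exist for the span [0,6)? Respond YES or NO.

[0,6] S   <
  [0,4] PP   >
    [0,1] "here" : PP/(S/PP)
    [1,4] S/PP   <
      [1,3] PP   <
        [1,2] "under" : NP\S
        [2,3] "built" : PP\(NP\S)
      [3,4] "ate" : (S/PP)\PP
  [4,6] S\PP   <
    [4,5] "a" : N
    [5,6] "song" : (S\PP)\N

YES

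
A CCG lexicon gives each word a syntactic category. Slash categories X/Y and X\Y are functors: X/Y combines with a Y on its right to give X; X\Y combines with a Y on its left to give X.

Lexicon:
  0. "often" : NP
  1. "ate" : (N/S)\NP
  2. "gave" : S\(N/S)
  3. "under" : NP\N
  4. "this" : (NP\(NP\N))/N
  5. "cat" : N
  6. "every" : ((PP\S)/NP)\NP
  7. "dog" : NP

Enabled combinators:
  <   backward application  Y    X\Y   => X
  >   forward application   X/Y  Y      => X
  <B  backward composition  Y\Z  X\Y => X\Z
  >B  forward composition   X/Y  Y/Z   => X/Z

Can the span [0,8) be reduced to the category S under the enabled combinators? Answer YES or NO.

NO

NP (N/S)\NP S\(N/S) NP\N (NP\(NP\N))/N N ((PP\S)/NP)\NP NP
CKY chart[0,8] = {PP}; S ∉ chart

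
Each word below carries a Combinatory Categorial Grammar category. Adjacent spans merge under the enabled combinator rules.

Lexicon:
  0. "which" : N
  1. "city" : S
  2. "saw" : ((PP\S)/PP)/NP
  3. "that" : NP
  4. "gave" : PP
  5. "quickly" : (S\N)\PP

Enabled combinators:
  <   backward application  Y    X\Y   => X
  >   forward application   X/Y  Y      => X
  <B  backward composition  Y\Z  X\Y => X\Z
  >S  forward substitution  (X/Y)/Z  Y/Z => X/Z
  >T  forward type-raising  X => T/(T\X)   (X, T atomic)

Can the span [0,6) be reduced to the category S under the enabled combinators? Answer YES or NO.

[0,6] S   >
  [0,1] S/(S\N)   >T
    [0,1] "which" : N
  [1,6] S\N   <
    [1,5] PP   <
      [1,2] "city" : S
      [2,5] PP\S   >
        [2,4] (PP\S)/PP   >
          [2,3] "saw" : ((PP\S)/PP)/NP
          [3,4] "that" : NP
        [4,5] "gave" : PP
    [5,6] "quickly" : (S\N)\PP

YES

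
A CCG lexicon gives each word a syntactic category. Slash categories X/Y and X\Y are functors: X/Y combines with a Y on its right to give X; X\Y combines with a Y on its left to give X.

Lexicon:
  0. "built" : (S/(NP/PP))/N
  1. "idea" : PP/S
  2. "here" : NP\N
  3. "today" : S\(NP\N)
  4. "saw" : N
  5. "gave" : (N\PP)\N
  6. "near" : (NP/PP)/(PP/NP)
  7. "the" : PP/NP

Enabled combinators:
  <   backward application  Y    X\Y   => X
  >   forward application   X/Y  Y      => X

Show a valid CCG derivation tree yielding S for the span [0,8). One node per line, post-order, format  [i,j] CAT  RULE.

[0,8] S   >
  [0,6] S/(NP/PP)   >
    [0,1] "built" : (S/(NP/PP))/N
    [1,6] N   <
      [1,4] PP   >
        [1,2] "idea" : PP/S
        [2,4] S   <
          [2,3] "here" : NP\N
          [3,4] "today" : S\(NP\N)
      [4,6] N\PP   <
        [4,5] "saw" : N
        [5,6] "gave" : (N\PP)\N
  [6,8] NP/PP   >
    [6,7] "near" : (NP/PP)/(PP/NP)
    [7,8] "the" : PP/NP

[0,1] (S/(NP/PP))/N  lex  "built"
[1,2] PP/S  lex  "idea"
[2,3] NP\N  lex  "here"
[3,4] S\(NP\N)  lex  "today"
[2,4] S  <  k=3
[1,4] PP  >  k=2
[4,5] N  lex  "saw"
[5,6] (N\PP)\N  lex  "gave"
[4,6] N\PP  <  k=5
[1,6] N  <  k=4
[0,6] S/(NP/PP)  >  k=1
[6,7] (NP/PP)/(PP/NP)  lex  "near"
[7,8] PP/NP  lex  "the"
[6,8] NP/PP  >  k=7
[0,8] S  >  k=6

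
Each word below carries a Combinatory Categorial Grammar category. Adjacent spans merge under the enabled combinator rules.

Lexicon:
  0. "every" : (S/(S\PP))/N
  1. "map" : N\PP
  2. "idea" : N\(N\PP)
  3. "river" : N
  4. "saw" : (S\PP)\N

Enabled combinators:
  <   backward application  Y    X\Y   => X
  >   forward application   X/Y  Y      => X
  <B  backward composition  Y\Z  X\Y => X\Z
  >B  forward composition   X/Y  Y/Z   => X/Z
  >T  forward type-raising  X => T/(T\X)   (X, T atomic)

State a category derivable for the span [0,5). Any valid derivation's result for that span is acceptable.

[0,5] S   >
  [0,3] S/(S\PP)   >
    [0,1] "every" : (S/(S\PP))/N
    [1,3] N   <
      [1,2] "map" : N\PP
      [2,3] "idea" : N\(N\PP)
  [3,5] S\PP   <
    [3,4] "river" : N
    [4,5] "saw" : (S\PP)\N

S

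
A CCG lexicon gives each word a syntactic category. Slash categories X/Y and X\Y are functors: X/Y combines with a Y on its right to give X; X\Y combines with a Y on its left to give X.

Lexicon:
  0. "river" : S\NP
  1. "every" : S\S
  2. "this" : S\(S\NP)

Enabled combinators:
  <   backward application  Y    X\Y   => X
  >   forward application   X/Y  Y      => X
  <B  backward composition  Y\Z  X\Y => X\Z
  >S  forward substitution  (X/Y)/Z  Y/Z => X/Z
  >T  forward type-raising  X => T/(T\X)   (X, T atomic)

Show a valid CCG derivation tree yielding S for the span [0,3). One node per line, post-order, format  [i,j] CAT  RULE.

[0,3] S   <
  [0,2] S\NP   <B
    [0,1] "river" : S\NP
    [1,2] "every" : S\S
  [2,3] "this" : S\(S\NP)

[0,1] S\NP  lex  "river"
[1,2] S\S  lex  "every"
[0,2] S\NP  <B  k=1
[2,3] S\(S\NP)  lex  "this"
[0,3] S  <  k=2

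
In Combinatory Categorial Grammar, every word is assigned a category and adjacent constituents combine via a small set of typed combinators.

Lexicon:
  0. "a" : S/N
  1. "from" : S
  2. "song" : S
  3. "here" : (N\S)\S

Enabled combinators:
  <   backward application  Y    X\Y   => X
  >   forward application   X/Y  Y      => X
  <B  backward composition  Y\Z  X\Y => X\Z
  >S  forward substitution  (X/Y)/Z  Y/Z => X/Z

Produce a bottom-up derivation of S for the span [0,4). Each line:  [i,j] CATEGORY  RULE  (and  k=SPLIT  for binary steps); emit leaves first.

[0,1] S/N  lex  "a"
[1,2] S  lex  "from"
[2,3] S  lex  "song"
[3,4] (N\S)\S  lex  "here"
[2,4] N\S  <  k=3
[1,4] N  <  k=2
[0,4] S  >  k=1

[0,4] S   >
  [0,1] "a" : S/N
  [1,4] N   <
    [1,2] "from" : S
    [2,4] N\S   <
      [2,3] "song" : S
      [3,4] "here" : (N\S)\S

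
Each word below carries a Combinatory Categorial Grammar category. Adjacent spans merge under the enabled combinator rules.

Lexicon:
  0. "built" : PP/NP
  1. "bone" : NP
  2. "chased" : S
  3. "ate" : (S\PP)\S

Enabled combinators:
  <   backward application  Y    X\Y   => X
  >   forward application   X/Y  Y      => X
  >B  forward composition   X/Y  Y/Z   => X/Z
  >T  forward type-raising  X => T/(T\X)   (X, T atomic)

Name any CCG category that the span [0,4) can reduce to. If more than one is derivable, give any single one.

S

[0,4] S   <
  [0,2] PP   >
    [0,1] "built" : PP/NP
    [1,2] "bone" : NP
  [2,4] S\PP   <
    [2,3] "chased" : S
    [3,4] "ate" : (S\PP)\S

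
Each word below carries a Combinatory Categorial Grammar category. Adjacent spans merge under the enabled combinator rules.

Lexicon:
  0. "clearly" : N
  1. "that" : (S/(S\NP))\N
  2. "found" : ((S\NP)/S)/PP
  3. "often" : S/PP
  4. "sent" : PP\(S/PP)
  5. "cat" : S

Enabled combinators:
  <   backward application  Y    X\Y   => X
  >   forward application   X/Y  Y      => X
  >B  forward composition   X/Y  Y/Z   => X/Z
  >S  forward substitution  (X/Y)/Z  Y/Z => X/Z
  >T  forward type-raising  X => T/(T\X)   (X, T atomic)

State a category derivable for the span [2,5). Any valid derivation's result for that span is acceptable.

[0,6] S   >
  [0,2] S/(S\NP)   <
    [0,1] "clearly" : N
    [1,2] "that" : (S/(S\NP))\N
  [2,6] S\NP   >
    [2,5] (S\NP)/S   >
      [2,3] "found" : ((S\NP)/S)/PP
      [3,5] PP   <
        [3,4] "often" : S/PP
        [4,5] "sent" : PP\(S/PP)
    [5,6] "cat" : S

(S\NP)/S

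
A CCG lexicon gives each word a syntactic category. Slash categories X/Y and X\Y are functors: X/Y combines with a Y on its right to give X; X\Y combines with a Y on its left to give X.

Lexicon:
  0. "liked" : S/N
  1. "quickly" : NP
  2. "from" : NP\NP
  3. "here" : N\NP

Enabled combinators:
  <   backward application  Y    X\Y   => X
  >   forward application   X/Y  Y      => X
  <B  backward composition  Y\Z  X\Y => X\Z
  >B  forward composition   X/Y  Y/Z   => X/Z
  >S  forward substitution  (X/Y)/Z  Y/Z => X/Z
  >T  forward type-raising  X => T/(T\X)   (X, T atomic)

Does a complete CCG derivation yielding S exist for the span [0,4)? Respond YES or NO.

YES

[0,4] S   >
  [0,1] "liked" : S/N
  [1,4] N   >
    [1,2] N/(N\NP)   >T
      [1,2] "quickly" : NP
    [2,4] N\NP   <B
      [2,3] "from" : NP\NP
      [3,4] "here" : N\NP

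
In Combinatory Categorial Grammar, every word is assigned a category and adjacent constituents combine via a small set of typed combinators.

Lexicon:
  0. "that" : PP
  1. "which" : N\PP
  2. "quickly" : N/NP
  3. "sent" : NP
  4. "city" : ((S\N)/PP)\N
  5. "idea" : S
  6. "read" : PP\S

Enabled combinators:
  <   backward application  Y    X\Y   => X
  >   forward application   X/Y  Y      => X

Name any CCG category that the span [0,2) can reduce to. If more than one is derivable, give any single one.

[0,7] S   <
  [0,2] N   <
    [0,1] "that" : PP
    [1,2] "which" : N\PP
  [2,7] S\N   >
    [2,5] (S\N)/PP   <
      [2,4] N   >
        [2,3] "quickly" : N/NP
        [3,4] "sent" : NP
      [4,5] "city" : ((S\N)/PP)\N
    [5,7] PP   <
      [5,6] "idea" : S
      [6,7] "read" : PP\S

N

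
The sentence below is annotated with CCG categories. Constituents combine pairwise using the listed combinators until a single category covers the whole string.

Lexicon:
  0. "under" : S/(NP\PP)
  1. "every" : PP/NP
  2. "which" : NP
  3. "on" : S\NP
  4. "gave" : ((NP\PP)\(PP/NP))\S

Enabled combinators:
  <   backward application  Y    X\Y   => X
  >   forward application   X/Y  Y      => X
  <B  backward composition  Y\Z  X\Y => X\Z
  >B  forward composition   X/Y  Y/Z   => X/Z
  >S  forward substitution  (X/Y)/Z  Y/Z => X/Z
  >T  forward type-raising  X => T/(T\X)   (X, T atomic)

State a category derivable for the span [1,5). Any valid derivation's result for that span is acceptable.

[0,5] S   >
  [0,1] "under" : S/(NP\PP)
  [1,5] NP\PP   <
    [1,2] "every" : PP/NP
    [2,5] (NP\PP)\(PP/NP)   <
      [2,4] S   <
        [2,3] "which" : NP
        [3,4] "on" : S\NP
      [4,5] "gave" : ((NP\PP)\(PP/NP))\S

NP\PP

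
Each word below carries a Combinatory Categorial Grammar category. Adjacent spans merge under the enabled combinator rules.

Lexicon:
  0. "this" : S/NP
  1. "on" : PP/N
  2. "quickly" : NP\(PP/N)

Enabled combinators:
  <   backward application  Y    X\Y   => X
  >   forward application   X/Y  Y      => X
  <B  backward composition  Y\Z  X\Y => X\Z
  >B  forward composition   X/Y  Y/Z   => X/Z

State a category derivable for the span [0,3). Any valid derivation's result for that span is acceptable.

S

[0,3] S   >
  [0,1] "this" : S/NP
  [1,3] NP   <
    [1,2] "on" : PP/N
    [2,3] "quickly" : NP\(PP/N)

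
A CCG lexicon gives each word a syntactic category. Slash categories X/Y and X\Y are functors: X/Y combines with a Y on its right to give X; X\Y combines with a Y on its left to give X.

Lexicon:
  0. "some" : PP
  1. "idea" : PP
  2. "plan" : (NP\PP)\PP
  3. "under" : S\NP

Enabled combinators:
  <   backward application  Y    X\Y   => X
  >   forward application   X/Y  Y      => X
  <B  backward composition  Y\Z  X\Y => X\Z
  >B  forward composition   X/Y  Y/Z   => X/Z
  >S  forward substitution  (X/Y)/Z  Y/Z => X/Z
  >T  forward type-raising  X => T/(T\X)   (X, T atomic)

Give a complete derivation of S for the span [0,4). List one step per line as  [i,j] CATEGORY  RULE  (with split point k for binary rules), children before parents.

[0,1] PP  lex  "some"
[1,2] PP  lex  "idea"
[2,3] (NP\PP)\PP  lex  "plan"
[1,3] NP\PP  <  k=2
[3,4] S\NP  lex  "under"
[1,4] S\PP  <B  k=3
[0,4] S  <  k=1

[0,4] S   <
  [0,1] "some" : PP
  [1,4] S\PP   <B
    [1,3] NP\PP   <
      [1,2] "idea" : PP
      [2,3] "plan" : (NP\PP)\PP
    [3,4] "under" : S\NP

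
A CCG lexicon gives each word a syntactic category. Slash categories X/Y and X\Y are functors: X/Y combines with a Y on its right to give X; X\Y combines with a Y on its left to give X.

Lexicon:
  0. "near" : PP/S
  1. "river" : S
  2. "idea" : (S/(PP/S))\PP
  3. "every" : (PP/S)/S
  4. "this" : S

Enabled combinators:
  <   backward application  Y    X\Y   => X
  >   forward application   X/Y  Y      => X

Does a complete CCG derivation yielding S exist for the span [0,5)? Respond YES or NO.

[0,5] S   >
  [0,3] S/(PP/S)   <
    [0,2] PP   >
      [0,1] "near" : PP/S
      [1,2] "river" : S
    [2,3] "idea" : (S/(PP/S))\PP
  [3,5] PP/S   >
    [3,4] "every" : (PP/S)/S
    [4,5] "this" : S

YES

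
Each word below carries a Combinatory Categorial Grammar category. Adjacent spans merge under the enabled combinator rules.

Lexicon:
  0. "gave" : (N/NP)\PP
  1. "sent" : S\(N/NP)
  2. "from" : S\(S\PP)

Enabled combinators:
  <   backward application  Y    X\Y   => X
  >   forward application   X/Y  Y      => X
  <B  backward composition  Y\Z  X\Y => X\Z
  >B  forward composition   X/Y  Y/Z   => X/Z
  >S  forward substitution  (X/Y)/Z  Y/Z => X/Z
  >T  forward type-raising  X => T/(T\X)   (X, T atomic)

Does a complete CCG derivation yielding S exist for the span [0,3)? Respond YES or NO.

YES

[0,3] S   <
  [0,2] S\PP   <B
    [0,1] "gave" : (N/NP)\PP
    [1,2] "sent" : S\(N/NP)
  [2,3] "from" : S\(S\PP)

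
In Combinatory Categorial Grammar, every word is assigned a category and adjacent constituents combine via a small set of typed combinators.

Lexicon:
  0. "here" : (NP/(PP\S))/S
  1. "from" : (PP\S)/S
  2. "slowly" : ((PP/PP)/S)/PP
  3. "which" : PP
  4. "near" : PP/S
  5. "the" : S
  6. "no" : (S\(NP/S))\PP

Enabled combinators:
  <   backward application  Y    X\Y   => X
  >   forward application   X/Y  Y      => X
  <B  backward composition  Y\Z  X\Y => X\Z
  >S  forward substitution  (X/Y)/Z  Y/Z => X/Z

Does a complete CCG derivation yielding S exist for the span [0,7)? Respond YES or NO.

YES

[0,7] S   <
  [0,2] NP/S   >S
    [0,1] "here" : (NP/(PP\S))/S
    [1,2] "from" : (PP\S)/S
  [2,7] S\(NP/S)   <
    [2,6] PP   >
      [2,5] PP/S   >S
        [2,4] (PP/PP)/S   >
          [2,3] "slowly" : ((PP/PP)/S)/PP
          [3,4] "which" : PP
        [4,5] "near" : PP/S
      [5,6] "the" : S
    [6,7] "no" : (S\(NP/S))\PP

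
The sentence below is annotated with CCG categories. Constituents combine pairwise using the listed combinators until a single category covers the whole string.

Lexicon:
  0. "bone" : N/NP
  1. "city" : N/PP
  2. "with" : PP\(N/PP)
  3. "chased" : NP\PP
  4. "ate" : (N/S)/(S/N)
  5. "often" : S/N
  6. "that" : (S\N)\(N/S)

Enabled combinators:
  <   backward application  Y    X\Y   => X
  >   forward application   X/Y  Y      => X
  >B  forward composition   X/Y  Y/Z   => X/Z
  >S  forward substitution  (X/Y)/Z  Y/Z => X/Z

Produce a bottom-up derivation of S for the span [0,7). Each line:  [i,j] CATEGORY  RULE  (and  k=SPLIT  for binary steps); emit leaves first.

[0,7] S   <
  [0,4] N   >
    [0,1] "bone" : N/NP
    [1,4] NP   <
      [1,3] PP   <
        [1,2] "city" : N/PP
        [2,3] "with" : PP\(N/PP)
      [3,4] "chased" : NP\PP
  [4,7] S\N   <
    [4,6] N/S   >
      [4,5] "ate" : (N/S)/(S/N)
      [5,6] "often" : S/N
    [6,7] "that" : (S\N)\(N/S)

[0,1] N/NP  lex  "bone"
[1,2] N/PP  lex  "city"
[2,3] PP\(N/PP)  lex  "with"
[1,3] PP  <  k=2
[3,4] NP\PP  lex  "chased"
[1,4] NP  <  k=3
[0,4] N  >  k=1
[4,5] (N/S)/(S/N)  lex  "ate"
[5,6] S/N  lex  "often"
[4,6] N/S  >  k=5
[6,7] (S\N)\(N/S)  lex  "that"
[4,7] S\N  <  k=6
[0,7] S  <  k=4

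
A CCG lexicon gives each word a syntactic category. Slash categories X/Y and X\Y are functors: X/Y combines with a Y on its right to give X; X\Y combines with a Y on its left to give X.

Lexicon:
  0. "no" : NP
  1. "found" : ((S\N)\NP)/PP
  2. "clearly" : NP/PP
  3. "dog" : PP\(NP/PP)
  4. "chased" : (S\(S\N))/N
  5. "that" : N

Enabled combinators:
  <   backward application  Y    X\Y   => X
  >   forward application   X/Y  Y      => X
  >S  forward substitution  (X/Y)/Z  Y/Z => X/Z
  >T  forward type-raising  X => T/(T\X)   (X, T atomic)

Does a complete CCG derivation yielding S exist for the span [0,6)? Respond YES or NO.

[0,6] S   <
  [0,4] S\N   <
    [0,1] "no" : NP
    [1,4] (S\N)\NP   >
      [1,2] "found" : ((S\N)\NP)/PP
      [2,4] PP   <
        [2,3] "clearly" : NP/PP
        [3,4] "dog" : PP\(NP/PP)
  [4,6] S\(S\N)   >
    [4,5] "chased" : (S\(S\N))/N
    [5,6] "that" : N

YES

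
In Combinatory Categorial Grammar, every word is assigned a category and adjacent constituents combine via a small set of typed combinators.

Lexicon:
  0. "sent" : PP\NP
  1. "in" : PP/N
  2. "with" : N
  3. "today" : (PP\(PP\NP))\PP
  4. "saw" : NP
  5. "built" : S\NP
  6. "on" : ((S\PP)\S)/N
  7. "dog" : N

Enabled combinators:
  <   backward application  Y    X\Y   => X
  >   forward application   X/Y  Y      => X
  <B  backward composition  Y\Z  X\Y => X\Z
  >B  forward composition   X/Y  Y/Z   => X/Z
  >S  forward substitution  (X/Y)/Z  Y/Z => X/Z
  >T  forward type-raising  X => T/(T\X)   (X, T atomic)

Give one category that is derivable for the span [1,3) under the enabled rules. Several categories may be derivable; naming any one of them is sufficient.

[0,8] S   <
  [0,4] PP   <
    [0,1] "sent" : PP\NP
    [1,4] PP\(PP\NP)   <
      [1,3] PP   >
        [1,2] "in" : PP/N
        [2,3] "with" : N
      [3,4] "today" : (PP\(PP\NP))\PP
  [4,8] S\PP   <
    [4,6] S   <
      [4,5] "saw" : NP
      [5,6] "built" : S\NP
    [6,8] (S\PP)\S   >
      [6,7] "on" : ((S\PP)\S)/N
      [7,8] "dog" : N

PP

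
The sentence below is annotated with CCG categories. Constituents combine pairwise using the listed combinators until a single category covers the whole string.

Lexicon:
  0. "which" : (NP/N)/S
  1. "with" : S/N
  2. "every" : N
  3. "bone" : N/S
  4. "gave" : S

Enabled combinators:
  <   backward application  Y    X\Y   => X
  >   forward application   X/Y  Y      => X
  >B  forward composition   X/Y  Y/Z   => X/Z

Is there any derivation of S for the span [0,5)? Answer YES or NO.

(NP/N)/S S/N N N/S S
CKY chart[0,5] = {NP}; S ∉ chart

NO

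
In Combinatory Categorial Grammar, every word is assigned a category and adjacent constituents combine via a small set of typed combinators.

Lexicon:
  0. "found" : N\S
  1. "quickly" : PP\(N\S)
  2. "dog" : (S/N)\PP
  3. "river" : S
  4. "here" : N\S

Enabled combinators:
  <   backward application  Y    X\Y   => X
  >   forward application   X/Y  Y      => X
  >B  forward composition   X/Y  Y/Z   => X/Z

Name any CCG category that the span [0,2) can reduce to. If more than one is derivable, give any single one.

[0,5] S   >
  [0,3] S/N   <
    [0,2] PP   <
      [0,1] "found" : N\S
      [1,2] "quickly" : PP\(N\S)
    [2,3] "dog" : (S/N)\PP
  [3,5] N   <
    [3,4] "river" : S
    [4,5] "here" : N\S

PP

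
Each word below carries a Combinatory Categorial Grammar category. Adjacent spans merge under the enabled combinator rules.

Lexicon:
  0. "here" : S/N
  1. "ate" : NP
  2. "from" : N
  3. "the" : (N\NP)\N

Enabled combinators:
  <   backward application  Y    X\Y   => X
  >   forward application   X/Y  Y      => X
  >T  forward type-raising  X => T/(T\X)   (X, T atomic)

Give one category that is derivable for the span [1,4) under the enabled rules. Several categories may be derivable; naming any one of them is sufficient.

[0,4] S   >
  [0,1] "here" : S/N
  [1,4] N   >
    [1,2] N/(N\NP)   >T
      [1,2] "ate" : NP
    [2,4] N\NP   <
      [2,3] "from" : N
      [3,4] "the" : (N\NP)\N

N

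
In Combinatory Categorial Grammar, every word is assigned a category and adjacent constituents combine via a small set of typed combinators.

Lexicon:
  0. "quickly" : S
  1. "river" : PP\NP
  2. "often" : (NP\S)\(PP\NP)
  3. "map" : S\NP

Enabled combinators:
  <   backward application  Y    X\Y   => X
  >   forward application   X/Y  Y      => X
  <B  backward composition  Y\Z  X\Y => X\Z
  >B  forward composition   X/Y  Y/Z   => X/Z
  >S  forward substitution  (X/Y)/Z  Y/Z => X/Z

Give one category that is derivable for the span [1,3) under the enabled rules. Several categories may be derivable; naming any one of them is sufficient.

NP\S

[0,4] S   <
  [0,3] NP   <
    [0,1] "quickly" : S
    [1,3] NP\S   <
      [1,2] "river" : PP\NP
      [2,3] "often" : (NP\S)\(PP\NP)
  [3,4] "map" : S\NP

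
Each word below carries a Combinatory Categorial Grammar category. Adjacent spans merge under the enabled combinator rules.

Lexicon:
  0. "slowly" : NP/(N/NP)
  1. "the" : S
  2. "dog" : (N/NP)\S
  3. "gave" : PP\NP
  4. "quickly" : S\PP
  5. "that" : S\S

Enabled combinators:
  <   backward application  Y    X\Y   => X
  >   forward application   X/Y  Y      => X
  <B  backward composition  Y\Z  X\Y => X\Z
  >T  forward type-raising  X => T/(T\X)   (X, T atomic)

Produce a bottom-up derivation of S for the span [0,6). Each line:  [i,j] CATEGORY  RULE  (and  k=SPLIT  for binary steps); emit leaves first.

[0,6] S   <
  [0,3] NP   >
    [0,1] "slowly" : NP/(N/NP)
    [1,3] N/NP   <
      [1,2] "the" : S
      [2,3] "dog" : (N/NP)\S
  [3,6] S\NP   <B
    [3,4] "gave" : PP\NP
    [4,6] S\PP   <B
      [4,5] "quickly" : S\PP
      [5,6] "that" : S\S

[0,1] NP/(N/NP)  lex  "slowly"
[1,2] S  lex  "the"
[2,3] (N/NP)\S  lex  "dog"
[1,3] N/NP  <  k=2
[0,3] NP  >  k=1
[3,4] PP\NP  lex  "gave"
[4,5] S\PP  lex  "quickly"
[5,6] S\S  lex  "that"
[4,6] S\PP  <B  k=5
[3,6] S\NP  <B  k=4
[0,6] S  <  k=3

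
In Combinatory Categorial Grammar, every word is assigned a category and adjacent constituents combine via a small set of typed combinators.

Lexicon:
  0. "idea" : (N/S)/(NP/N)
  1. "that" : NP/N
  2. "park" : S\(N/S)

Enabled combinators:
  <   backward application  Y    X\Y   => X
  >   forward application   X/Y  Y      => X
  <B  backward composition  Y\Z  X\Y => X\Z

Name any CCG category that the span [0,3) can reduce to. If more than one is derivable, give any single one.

S

[0,3] S   <
  [0,2] N/S   >
    [0,1] "idea" : (N/S)/(NP/N)
    [1,2] "that" : NP/N
  [2,3] "park" : S\(N/S)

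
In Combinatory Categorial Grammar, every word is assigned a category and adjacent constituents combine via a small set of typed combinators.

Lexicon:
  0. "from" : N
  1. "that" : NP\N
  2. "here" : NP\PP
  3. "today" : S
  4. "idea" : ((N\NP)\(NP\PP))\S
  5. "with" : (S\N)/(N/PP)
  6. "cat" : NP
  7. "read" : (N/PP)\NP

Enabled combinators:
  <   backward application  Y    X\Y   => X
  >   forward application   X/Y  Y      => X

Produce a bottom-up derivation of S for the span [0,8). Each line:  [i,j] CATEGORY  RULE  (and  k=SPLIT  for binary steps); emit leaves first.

[0,8] S   <
  [0,5] N   <
    [0,2] NP   <
      [0,1] "from" : N
      [1,2] "that" : NP\N
    [2,5] N\NP   <
      [2,3] "here" : NP\PP
      [3,5] (N\NP)\(NP\PP)   <
        [3,4] "today" : S
        [4,5] "idea" : ((N\NP)\(NP\PP))\S
  [5,8] S\N   >
    [5,6] "with" : (S\N)/(N/PP)
    [6,8] N/PP   <
      [6,7] "cat" : NP
      [7,8] "read" : (N/PP)\NP

[0,1] N  lex  "from"
[1,2] NP\N  lex  "that"
[0,2] NP  <  k=1
[2,3] NP\PP  lex  "here"
[3,4] S  lex  "today"
[4,5] ((N\NP)\(NP\PP))\S  lex  "idea"
[3,5] (N\NP)\(NP\PP)  <  k=4
[2,5] N\NP  <  k=3
[0,5] N  <  k=2
[5,6] (S\N)/(N/PP)  lex  "with"
[6,7] NP  lex  "cat"
[7,8] (N/PP)\NP  lex  "read"
[6,8] N/PP  <  k=7
[5,8] S\N  >  k=6
[0,8] S  <  k=5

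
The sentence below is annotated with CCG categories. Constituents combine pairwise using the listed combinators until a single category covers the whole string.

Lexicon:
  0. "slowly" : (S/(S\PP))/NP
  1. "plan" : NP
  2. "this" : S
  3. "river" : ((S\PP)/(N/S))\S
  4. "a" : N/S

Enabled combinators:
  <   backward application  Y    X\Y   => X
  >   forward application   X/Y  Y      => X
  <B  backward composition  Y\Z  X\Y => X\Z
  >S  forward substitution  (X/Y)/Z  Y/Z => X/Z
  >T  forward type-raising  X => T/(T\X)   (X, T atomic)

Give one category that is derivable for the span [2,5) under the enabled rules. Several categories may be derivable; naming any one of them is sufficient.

[0,5] S   >
  [0,2] S/(S\PP)   >
    [0,1] "slowly" : (S/(S\PP))/NP
    [1,2] "plan" : NP
  [2,5] S\PP   >
    [2,4] (S\PP)/(N/S)   <
      [2,3] "this" : S
      [3,4] "river" : ((S\PP)/(N/S))\S
    [4,5] "a" : N/S

S\PP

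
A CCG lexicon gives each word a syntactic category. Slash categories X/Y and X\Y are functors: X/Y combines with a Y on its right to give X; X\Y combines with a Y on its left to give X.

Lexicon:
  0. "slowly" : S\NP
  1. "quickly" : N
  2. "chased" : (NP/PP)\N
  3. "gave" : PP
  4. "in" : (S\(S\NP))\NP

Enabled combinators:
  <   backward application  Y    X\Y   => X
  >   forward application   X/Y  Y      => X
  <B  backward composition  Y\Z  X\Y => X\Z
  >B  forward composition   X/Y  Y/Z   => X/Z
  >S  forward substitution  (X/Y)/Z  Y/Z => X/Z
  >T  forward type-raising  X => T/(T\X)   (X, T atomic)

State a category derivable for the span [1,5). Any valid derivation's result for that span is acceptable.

S\(S\NP)

[0,5] S   <
  [0,1] "slowly" : S\NP
  [1,5] S\(S\NP)   <
    [1,4] NP   >
      [1,3] NP/PP   <
        [1,2] "quickly" : N
        [2,3] "chased" : (NP/PP)\N
      [3,4] "gave" : PP
    [4,5] "in" : (S\(S\NP))\NP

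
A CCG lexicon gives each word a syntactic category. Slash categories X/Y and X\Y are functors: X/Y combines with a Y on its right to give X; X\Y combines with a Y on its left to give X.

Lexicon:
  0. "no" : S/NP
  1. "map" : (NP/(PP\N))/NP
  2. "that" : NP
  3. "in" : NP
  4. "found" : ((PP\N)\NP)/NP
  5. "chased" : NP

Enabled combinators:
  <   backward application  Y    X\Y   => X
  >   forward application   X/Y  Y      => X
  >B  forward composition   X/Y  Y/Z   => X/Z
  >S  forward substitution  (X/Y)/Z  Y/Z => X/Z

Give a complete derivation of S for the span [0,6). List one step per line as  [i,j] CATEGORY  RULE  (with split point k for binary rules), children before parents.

[0,1] S/NP  lex  "no"
[1,2] (NP/(PP\N))/NP  lex  "map"
[2,3] NP  lex  "that"
[1,3] NP/(PP\N)  >  k=2
[3,4] NP  lex  "in"
[4,5] ((PP\N)\NP)/NP  lex  "found"
[5,6] NP  lex  "chased"
[4,6] (PP\N)\NP  >  k=5
[3,6] PP\N  <  k=4
[1,6] NP  >  k=3
[0,6] S  >  k=1

[0,6] S   >
  [0,1] "no" : S/NP
  [1,6] NP   >
    [1,3] NP/(PP\N)   >
      [1,2] "map" : (NP/(PP\N))/NP
      [2,3] "that" : NP
    [3,6] PP\N   <
      [3,4] "in" : NP
      [4,6] (PP\N)\NP   >
        [4,5] "found" : ((PP\N)\NP)/NP
        [5,6] "chased" : NP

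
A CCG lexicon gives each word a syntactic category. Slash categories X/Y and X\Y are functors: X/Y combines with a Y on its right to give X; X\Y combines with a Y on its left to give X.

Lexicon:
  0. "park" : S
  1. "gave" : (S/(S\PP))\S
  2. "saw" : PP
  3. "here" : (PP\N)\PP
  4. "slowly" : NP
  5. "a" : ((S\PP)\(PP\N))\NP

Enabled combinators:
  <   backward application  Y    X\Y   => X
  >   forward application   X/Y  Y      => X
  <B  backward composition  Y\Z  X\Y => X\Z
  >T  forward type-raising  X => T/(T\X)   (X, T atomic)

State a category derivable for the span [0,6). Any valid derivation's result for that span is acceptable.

[0,6] S   >
  [0,2] S/(S\PP)   <
    [0,1] "park" : S
    [1,2] "gave" : (S/(S\PP))\S
  [2,6] S\PP   <
    [2,4] PP\N   <
      [2,3] "saw" : PP
      [3,4] "here" : (PP\N)\PP
    [4,6] (S\PP)\(PP\N)   <
      [4,5] "slowly" : NP
      [5,6] "a" : ((S\PP)\(PP\N))\NP

S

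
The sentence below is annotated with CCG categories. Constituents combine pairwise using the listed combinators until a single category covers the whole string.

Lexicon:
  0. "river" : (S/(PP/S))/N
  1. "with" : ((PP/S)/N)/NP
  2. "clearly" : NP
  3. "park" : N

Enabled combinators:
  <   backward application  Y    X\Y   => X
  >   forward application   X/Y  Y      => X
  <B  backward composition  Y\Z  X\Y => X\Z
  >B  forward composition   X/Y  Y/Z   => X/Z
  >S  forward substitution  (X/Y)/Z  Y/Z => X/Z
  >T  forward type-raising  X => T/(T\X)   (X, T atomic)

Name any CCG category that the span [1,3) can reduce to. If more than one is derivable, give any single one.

(PP/S)/N

[0,4] S   >
  [0,3] S/N   >S
    [0,1] "river" : (S/(PP/S))/N
    [1,3] (PP/S)/N   >
      [1,2] "with" : ((PP/S)/N)/NP
      [2,3] "clearly" : NP
  [3,4] "park" : N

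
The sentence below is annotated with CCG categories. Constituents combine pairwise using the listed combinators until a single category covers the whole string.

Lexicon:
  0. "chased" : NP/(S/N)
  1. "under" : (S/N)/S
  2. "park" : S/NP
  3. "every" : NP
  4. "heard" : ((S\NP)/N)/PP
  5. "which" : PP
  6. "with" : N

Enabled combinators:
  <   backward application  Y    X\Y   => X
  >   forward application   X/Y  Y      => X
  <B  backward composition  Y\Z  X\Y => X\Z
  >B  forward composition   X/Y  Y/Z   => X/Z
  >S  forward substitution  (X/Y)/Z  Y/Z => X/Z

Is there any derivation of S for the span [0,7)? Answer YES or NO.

[0,7] S   <
  [0,4] NP   >
    [0,2] NP/S   >B
      [0,1] "chased" : NP/(S/N)
      [1,2] "under" : (S/N)/S
    [2,4] S   >
      [2,3] "park" : S/NP
      [3,4] "every" : NP
  [4,7] S\NP   >
    [4,6] (S\NP)/N   >
      [4,5] "heard" : ((S\NP)/N)/PP
      [5,6] "which" : PP
    [6,7] "with" : N

YES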